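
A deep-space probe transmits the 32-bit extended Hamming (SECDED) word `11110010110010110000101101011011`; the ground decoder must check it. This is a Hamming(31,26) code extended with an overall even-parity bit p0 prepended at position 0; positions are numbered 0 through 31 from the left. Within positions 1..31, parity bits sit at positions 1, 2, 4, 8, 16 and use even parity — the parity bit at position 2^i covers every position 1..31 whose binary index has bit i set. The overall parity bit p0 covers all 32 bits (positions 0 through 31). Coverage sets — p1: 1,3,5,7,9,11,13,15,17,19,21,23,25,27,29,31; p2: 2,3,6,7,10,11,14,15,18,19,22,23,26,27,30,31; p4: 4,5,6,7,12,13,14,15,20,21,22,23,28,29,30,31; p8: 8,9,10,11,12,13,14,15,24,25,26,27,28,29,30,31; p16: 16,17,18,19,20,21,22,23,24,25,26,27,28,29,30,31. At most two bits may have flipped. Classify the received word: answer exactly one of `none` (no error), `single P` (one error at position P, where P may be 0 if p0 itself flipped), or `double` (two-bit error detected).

none

s1: b1⊕b3⊕b5⊕b7⊕b9⊕b11⊕b13⊕b15⊕b17⊕b19⊕b21⊕b23⊕b25⊕b27⊕b29⊕b31 = 1⊕1⊕0⊕0⊕1⊕0⊕0⊕1⊕0⊕0⊕0⊕1⊕1⊕1⊕0⊕1 = 0
s2: b2⊕b3⊕b6⊕b7⊕b10⊕b11⊕b14⊕b15⊕b18⊕b19⊕b22⊕b23⊕b26⊕b27⊕b30⊕b31 = 1⊕1⊕1⊕0⊕0⊕0⊕1⊕1⊕0⊕0⊕1⊕1⊕0⊕1⊕1⊕1 = 0
s4: b4⊕b5⊕b6⊕b7⊕b12⊕b13⊕b14⊕b15⊕b20⊕b21⊕b22⊕b23⊕b28⊕b29⊕b30⊕b31 = 0⊕0⊕1⊕0⊕1⊕0⊕1⊕1⊕1⊕0⊕1⊕1⊕1⊕0⊕1⊕1 = 0
s8: b8⊕b9⊕b10⊕b11⊕b12⊕b13⊕b14⊕b15⊕b24⊕b25⊕b26⊕b27⊕b28⊕b29⊕b30⊕b31 = 1⊕1⊕0⊕0⊕1⊕0⊕1⊕1⊕0⊕1⊕0⊕1⊕1⊕0⊕1⊕1 = 0
s16: b16⊕b17⊕b18⊕b19⊕b20⊕b21⊕b22⊕b23⊕b24⊕b25⊕b26⊕b27⊕b28⊕b29⊕b30⊕b31 = 0⊕0⊕0⊕0⊕1⊕0⊕1⊕1⊕0⊕1⊕0⊕1⊕1⊕0⊕1⊕1 = 0
Syndrome (s16...s1) = 00000 → position 0 (no error).
Overall parity (XOR of all 32 bits, including p0): 1⊕1⊕1⊕1⊕0⊕0⊕1⊕0⊕1⊕1⊕0⊕0⊕1⊕0⊕1⊕1⊕0⊕0⊕0⊕0⊕1⊕0⊕1⊕1⊕0⊕1⊕0⊕1⊕1⊕0⊕1⊕1 = 0
Overall=0, syndrome position=0 → no error.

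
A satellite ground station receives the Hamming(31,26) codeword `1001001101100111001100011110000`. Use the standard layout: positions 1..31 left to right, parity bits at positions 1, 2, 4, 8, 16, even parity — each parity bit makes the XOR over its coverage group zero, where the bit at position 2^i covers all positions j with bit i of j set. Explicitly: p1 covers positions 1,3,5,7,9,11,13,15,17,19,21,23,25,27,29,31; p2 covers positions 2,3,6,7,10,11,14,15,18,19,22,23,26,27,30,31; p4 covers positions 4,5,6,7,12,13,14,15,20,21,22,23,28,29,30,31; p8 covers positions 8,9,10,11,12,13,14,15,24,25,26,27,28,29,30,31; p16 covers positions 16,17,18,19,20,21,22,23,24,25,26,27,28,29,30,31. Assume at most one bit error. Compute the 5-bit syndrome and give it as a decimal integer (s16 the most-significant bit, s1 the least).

29

s1: b1⊕b3⊕b5⊕b7⊕b9⊕b11⊕b13⊕b15⊕b17⊕b19⊕b21⊕b23⊕b25⊕b27⊕b29⊕b31 = 1⊕0⊕0⊕1⊕0⊕1⊕0⊕1⊕0⊕1⊕0⊕0⊕1⊕1⊕0⊕0 = 1
s2: b2⊕b3⊕b6⊕b7⊕b10⊕b11⊕b14⊕b15⊕b18⊕b19⊕b22⊕b23⊕b26⊕b27⊕b30⊕b31 = 0⊕0⊕0⊕1⊕1⊕1⊕1⊕1⊕0⊕1⊕0⊕0⊕1⊕1⊕0⊕0 = 0
s4: b4⊕b5⊕b6⊕b7⊕b12⊕b13⊕b14⊕b15⊕b20⊕b21⊕b22⊕b23⊕b28⊕b29⊕b30⊕b31 = 1⊕0⊕0⊕1⊕0⊕0⊕1⊕1⊕1⊕0⊕0⊕0⊕0⊕0⊕0⊕0 = 1
s8: b8⊕b9⊕b10⊕b11⊕b12⊕b13⊕b14⊕b15⊕b24⊕b25⊕b26⊕b27⊕b28⊕b29⊕b30⊕b31 = 1⊕0⊕1⊕1⊕0⊕0⊕1⊕1⊕1⊕1⊕1⊕1⊕0⊕0⊕0⊕0 = 1
s16: b16⊕b17⊕b18⊕b19⊕b20⊕b21⊕b22⊕b23⊕b24⊕b25⊕b26⊕b27⊕b28⊕b29⊕b30⊕b31 = 1⊕0⊕0⊕1⊕1⊕0⊕0⊕0⊕1⊕1⊕1⊕1⊕0⊕0⊕0⊕0 = 1
Syndrome (s16...s1) = 11101 → position 29.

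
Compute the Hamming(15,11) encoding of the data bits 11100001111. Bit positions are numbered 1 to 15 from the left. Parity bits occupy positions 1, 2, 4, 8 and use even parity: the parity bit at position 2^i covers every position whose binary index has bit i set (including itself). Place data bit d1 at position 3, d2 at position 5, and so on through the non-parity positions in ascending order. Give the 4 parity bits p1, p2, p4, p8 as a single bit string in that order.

Place data bits at non-power-of-two positions: b3=1, b5=1, b6=1, b7=0, b9=0, b10=0, b11=0, b12=1, b13=1, b14=1, b15=1.
p1 = XOR of data positions {3,5,7,9,11,13,15} = 1⊕1⊕0⊕0⊕0⊕1⊕1 = 0
p2 = XOR of data positions {3,6,7,10,11,14,15} = 1⊕1⊕0⊕0⊕0⊕1⊕1 = 0
p4 = XOR of data positions {5,6,7,12,13,14,15} = 1⊕1⊕0⊕1⊕1⊕1⊕1 = 0
p8 = XOR of data positions {9,10,11,12,13,14,15} = 0⊕0⊕0⊕1⊕1⊕1⊕1 = 0
Parity bits p1,p2,p4,p8 = 0000

0000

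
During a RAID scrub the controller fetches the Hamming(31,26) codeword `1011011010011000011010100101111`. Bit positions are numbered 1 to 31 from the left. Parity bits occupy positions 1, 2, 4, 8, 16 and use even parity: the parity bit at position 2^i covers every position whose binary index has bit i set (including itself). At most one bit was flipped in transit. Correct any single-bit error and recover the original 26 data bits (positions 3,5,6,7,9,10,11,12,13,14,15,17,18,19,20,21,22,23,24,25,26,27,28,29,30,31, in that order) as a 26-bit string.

s1: b1⊕b3⊕b5⊕b7⊕b9⊕b11⊕b13⊕b15⊕b17⊕b19⊕b21⊕b23⊕b25⊕b27⊕b29⊕b31 = 1⊕1⊕0⊕1⊕1⊕0⊕1⊕0⊕0⊕1⊕1⊕1⊕0⊕0⊕1⊕1 = 0
s2: b2⊕b3⊕b6⊕b7⊕b10⊕b11⊕b14⊕b15⊕b18⊕b19⊕b22⊕b23⊕b26⊕b27⊕b30⊕b31 = 0⊕1⊕1⊕1⊕0⊕0⊕0⊕0⊕1⊕1⊕0⊕1⊕1⊕0⊕1⊕1 = 1
s4: b4⊕b5⊕b6⊕b7⊕b12⊕b13⊕b14⊕b15⊕b20⊕b21⊕b22⊕b23⊕b28⊕b29⊕b30⊕b31 = 1⊕0⊕1⊕1⊕1⊕1⊕0⊕0⊕0⊕1⊕0⊕1⊕1⊕1⊕1⊕1 = 1
s8: b8⊕b9⊕b10⊕b11⊕b12⊕b13⊕b14⊕b15⊕b24⊕b25⊕b26⊕b27⊕b28⊕b29⊕b30⊕b31 = 0⊕1⊕0⊕0⊕1⊕1⊕0⊕0⊕0⊕0⊕1⊕0⊕1⊕1⊕1⊕1 = 0
s16: b16⊕b17⊕b18⊕b19⊕b20⊕b21⊕b22⊕b23⊕b24⊕b25⊕b26⊕b27⊕b28⊕b29⊕b30⊕b31 = 0⊕0⊕1⊕1⊕0⊕1⊕0⊕1⊕0⊕0⊕1⊕0⊕1⊕1⊕1⊕1 = 1
Syndrome (s16...s1) = 10110 → position 22.
Flip bit 22: corrected codeword = 1011011010011000011011100101111
Data bits at positions 3,5,6,7,9,10,11,12,13,14,15,17,18,19,20,21,22,23,24,25,26,27,28,29,30,31: 10111001100011011100101111

10111001100011011100101111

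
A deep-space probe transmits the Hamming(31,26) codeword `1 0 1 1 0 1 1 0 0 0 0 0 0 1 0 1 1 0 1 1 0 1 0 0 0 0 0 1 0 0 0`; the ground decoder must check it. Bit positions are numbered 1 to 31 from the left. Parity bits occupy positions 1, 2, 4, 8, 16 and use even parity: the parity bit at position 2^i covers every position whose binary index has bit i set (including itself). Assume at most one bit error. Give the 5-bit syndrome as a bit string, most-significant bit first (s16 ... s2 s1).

s1: b1⊕b3⊕b5⊕b7⊕b9⊕b11⊕b13⊕b15⊕b17⊕b19⊕b21⊕b23⊕b25⊕b27⊕b29⊕b31 = 1⊕1⊕0⊕1⊕0⊕0⊕0⊕0⊕1⊕1⊕0⊕0⊕0⊕0⊕0⊕0 = 1
s2: b2⊕b3⊕b6⊕b7⊕b10⊕b11⊕b14⊕b15⊕b18⊕b19⊕b22⊕b23⊕b26⊕b27⊕b30⊕b31 = 0⊕1⊕1⊕1⊕0⊕0⊕1⊕0⊕0⊕1⊕1⊕0⊕0⊕0⊕0⊕0 = 0
s4: b4⊕b5⊕b6⊕b7⊕b12⊕b13⊕b14⊕b15⊕b20⊕b21⊕b22⊕b23⊕b28⊕b29⊕b30⊕b31 = 1⊕0⊕1⊕1⊕0⊕0⊕1⊕0⊕1⊕0⊕1⊕0⊕1⊕0⊕0⊕0 = 1
s8: b8⊕b9⊕b10⊕b11⊕b12⊕b13⊕b14⊕b15⊕b24⊕b25⊕b26⊕b27⊕b28⊕b29⊕b30⊕b31 = 0⊕0⊕0⊕0⊕0⊕0⊕1⊕0⊕0⊕0⊕0⊕0⊕1⊕0⊕0⊕0 = 0
s16: b16⊕b17⊕b18⊕b19⊕b20⊕b21⊕b22⊕b23⊕b24⊕b25⊕b26⊕b27⊕b28⊕b29⊕b30⊕b31 = 1⊕1⊕0⊕1⊕1⊕0⊕1⊕0⊕0⊕0⊕0⊕0⊕1⊕0⊕0⊕0 = 0
Syndrome (s16...s1) = 00101 → position 5.

00101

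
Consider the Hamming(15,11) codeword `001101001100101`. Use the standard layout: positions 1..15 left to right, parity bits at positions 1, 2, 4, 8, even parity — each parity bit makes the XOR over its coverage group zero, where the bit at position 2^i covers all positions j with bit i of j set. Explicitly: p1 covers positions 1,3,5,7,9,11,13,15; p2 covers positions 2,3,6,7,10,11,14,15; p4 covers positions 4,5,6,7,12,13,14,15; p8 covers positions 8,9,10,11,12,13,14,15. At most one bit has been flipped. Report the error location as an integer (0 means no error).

s1: b1⊕b3⊕b5⊕b7⊕b9⊕b11⊕b13⊕b15 = 0⊕1⊕0⊕0⊕1⊕0⊕1⊕1 = 0
s2: b2⊕b3⊕b6⊕b7⊕b10⊕b11⊕b14⊕b15 = 0⊕1⊕1⊕0⊕1⊕0⊕0⊕1 = 0
s4: b4⊕b5⊕b6⊕b7⊕b12⊕b13⊕b14⊕b15 = 1⊕0⊕1⊕0⊕0⊕1⊕0⊕1 = 0
s8: b8⊕b9⊕b10⊕b11⊕b12⊕b13⊕b14⊕b15 = 0⊕1⊕1⊕0⊕0⊕1⊕0⊕1 = 0
Syndrome (s8...s1) = 0000 → position 0 (no error).

0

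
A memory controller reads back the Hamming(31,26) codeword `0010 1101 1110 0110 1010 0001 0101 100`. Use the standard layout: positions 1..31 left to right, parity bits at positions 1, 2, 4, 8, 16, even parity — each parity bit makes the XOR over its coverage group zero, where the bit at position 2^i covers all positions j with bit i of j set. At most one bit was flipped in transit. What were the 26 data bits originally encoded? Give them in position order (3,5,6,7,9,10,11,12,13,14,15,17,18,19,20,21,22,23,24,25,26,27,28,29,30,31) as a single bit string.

s1: b1⊕b3⊕b5⊕b7⊕b9⊕b11⊕b13⊕b15⊕b17⊕b19⊕b21⊕b23⊕b25⊕b27⊕b29⊕b31 = 0⊕1⊕1⊕0⊕1⊕1⊕0⊕1⊕1⊕1⊕0⊕0⊕0⊕0⊕1⊕0 = 0
s2: b2⊕b3⊕b6⊕b7⊕b10⊕b11⊕b14⊕b15⊕b18⊕b19⊕b22⊕b23⊕b26⊕b27⊕b30⊕b31 = 0⊕1⊕1⊕0⊕1⊕1⊕1⊕1⊕0⊕1⊕0⊕0⊕1⊕0⊕0⊕0 = 0
s4: b4⊕b5⊕b6⊕b7⊕b12⊕b13⊕b14⊕b15⊕b20⊕b21⊕b22⊕b23⊕b28⊕b29⊕b30⊕b31 = 0⊕1⊕1⊕0⊕0⊕0⊕1⊕1⊕0⊕0⊕0⊕0⊕1⊕1⊕0⊕0 = 0
s8: b8⊕b9⊕b10⊕b11⊕b12⊕b13⊕b14⊕b15⊕b24⊕b25⊕b26⊕b27⊕b28⊕b29⊕b30⊕b31 = 1⊕1⊕1⊕1⊕0⊕0⊕1⊕1⊕1⊕0⊕1⊕0⊕1⊕1⊕0⊕0 = 0
s16: b16⊕b17⊕b18⊕b19⊕b20⊕b21⊕b22⊕b23⊕b24⊕b25⊕b26⊕b27⊕b28⊕b29⊕b30⊕b31 = 0⊕1⊕0⊕1⊕0⊕0⊕0⊕0⊕1⊕0⊕1⊕0⊕1⊕1⊕0⊕0 = 0
Syndrome (s16...s1) = 00000 → position 0 (no error).
No correction needed.
Data bits at positions 3,5,6,7,9,10,11,12,13,14,15,17,18,19,20,21,22,23,24,25,26,27,28,29,30,31: 11101110011101000010101100

11101110011101000010101100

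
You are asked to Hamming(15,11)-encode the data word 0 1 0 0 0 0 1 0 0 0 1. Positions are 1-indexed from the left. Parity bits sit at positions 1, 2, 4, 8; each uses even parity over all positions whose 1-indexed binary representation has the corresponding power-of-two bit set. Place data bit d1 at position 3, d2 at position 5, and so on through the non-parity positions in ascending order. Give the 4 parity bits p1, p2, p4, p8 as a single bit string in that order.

1000

Place data bits at non-power-of-two positions: b3=0, b5=1, b6=0, b7=0, b9=0, b10=0, b11=1, b12=0, b13=0, b14=0, b15=1.
p1 = XOR of data positions {3,5,7,9,11,13,15} = 0⊕1⊕0⊕0⊕1⊕0⊕1 = 1
p2 = XOR of data positions {3,6,7,10,11,14,15} = 0⊕0⊕0⊕0⊕1⊕0⊕1 = 0
p4 = XOR of data positions {5,6,7,12,13,14,15} = 1⊕0⊕0⊕0⊕0⊕0⊕1 = 0
p8 = XOR of data positions {9,10,11,12,13,14,15} = 0⊕0⊕1⊕0⊕0⊕0⊕1 = 0
Parity bits p1,p2,p4,p8 = 1000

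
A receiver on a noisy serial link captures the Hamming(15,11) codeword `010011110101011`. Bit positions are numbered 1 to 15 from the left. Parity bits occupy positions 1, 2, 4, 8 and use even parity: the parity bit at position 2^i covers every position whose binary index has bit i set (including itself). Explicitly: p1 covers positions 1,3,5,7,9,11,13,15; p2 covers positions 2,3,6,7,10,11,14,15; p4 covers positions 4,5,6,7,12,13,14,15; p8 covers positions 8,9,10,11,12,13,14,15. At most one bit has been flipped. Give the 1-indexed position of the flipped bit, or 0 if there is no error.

9

s1: b1⊕b3⊕b5⊕b7⊕b9⊕b11⊕b13⊕b15 = 0⊕0⊕1⊕1⊕0⊕0⊕0⊕1 = 1
s2: b2⊕b3⊕b6⊕b7⊕b10⊕b11⊕b14⊕b15 = 1⊕0⊕1⊕1⊕1⊕0⊕1⊕1 = 0
s4: b4⊕b5⊕b6⊕b7⊕b12⊕b13⊕b14⊕b15 = 0⊕1⊕1⊕1⊕1⊕0⊕1⊕1 = 0
s8: b8⊕b9⊕b10⊕b11⊕b12⊕b13⊕b14⊕b15 = 1⊕0⊕1⊕0⊕1⊕0⊕1⊕1 = 1
Syndrome (s8...s1) = 1001 → position 9.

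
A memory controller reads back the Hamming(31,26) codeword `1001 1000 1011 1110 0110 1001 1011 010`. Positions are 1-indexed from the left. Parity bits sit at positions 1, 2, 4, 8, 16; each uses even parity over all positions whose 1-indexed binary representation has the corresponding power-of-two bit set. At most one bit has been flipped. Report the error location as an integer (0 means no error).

14

s1: b1⊕b3⊕b5⊕b7⊕b9⊕b11⊕b13⊕b15⊕b17⊕b19⊕b21⊕b23⊕b25⊕b27⊕b29⊕b31 = 1⊕0⊕1⊕0⊕1⊕1⊕1⊕1⊕0⊕1⊕1⊕0⊕1⊕1⊕0⊕0 = 0
s2: b2⊕b3⊕b6⊕b7⊕b10⊕b11⊕b14⊕b15⊕b18⊕b19⊕b22⊕b23⊕b26⊕b27⊕b30⊕b31 = 0⊕0⊕0⊕0⊕0⊕1⊕1⊕1⊕1⊕1⊕0⊕0⊕0⊕1⊕1⊕0 = 1
s4: b4⊕b5⊕b6⊕b7⊕b12⊕b13⊕b14⊕b15⊕b20⊕b21⊕b22⊕b23⊕b28⊕b29⊕b30⊕b31 = 1⊕1⊕0⊕0⊕1⊕1⊕1⊕1⊕0⊕1⊕0⊕0⊕1⊕0⊕1⊕0 = 1
s8: b8⊕b9⊕b10⊕b11⊕b12⊕b13⊕b14⊕b15⊕b24⊕b25⊕b26⊕b27⊕b28⊕b29⊕b30⊕b31 = 0⊕1⊕0⊕1⊕1⊕1⊕1⊕1⊕1⊕1⊕0⊕1⊕1⊕0⊕1⊕0 = 1
s16: b16⊕b17⊕b18⊕b19⊕b20⊕b21⊕b22⊕b23⊕b24⊕b25⊕b26⊕b27⊕b28⊕b29⊕b30⊕b31 = 0⊕0⊕1⊕1⊕0⊕1⊕0⊕0⊕1⊕1⊕0⊕1⊕1⊕0⊕1⊕0 = 0
Syndrome (s16...s1) = 01110 → position 14.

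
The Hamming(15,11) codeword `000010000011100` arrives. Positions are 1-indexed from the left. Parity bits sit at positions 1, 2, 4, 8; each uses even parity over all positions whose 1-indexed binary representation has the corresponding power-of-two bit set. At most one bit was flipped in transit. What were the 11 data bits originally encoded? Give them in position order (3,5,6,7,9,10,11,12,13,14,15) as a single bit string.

s1: b1⊕b3⊕b5⊕b7⊕b9⊕b11⊕b13⊕b15 = 0⊕0⊕1⊕0⊕0⊕1⊕1⊕0 = 1
s2: b2⊕b3⊕b6⊕b7⊕b10⊕b11⊕b14⊕b15 = 0⊕0⊕0⊕0⊕0⊕1⊕0⊕0 = 1
s4: b4⊕b5⊕b6⊕b7⊕b12⊕b13⊕b14⊕b15 = 0⊕1⊕0⊕0⊕1⊕1⊕0⊕0 = 1
s8: b8⊕b9⊕b10⊕b11⊕b12⊕b13⊕b14⊕b15 = 0⊕0⊕0⊕1⊕1⊕1⊕0⊕0 = 1
Syndrome (s8...s1) = 1111 → position 15.
Flip bit 15: corrected codeword = 000010000011101
Data bits at positions 3,5,6,7,9,10,11,12,13,14,15: 01000011101

01000011101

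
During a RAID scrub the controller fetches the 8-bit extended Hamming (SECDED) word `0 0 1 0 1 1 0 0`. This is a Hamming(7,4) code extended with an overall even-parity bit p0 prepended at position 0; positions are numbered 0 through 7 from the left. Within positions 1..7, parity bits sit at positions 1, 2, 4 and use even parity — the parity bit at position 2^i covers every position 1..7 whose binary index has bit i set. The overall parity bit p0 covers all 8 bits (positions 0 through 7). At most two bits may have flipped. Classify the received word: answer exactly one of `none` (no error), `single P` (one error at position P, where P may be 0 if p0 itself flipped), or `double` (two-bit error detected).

single 3

s1: b1⊕b3⊕b5⊕b7 = 0⊕0⊕1⊕0 = 1
s2: b2⊕b3⊕b6⊕b7 = 1⊕0⊕0⊕0 = 1
s4: b4⊕b5⊕b6⊕b7 = 1⊕1⊕0⊕0 = 0
Syndrome (s4...s1) = 011 → position 3.
Overall parity (XOR of all 8 bits, including p0): 0⊕0⊕1⊕0⊕1⊕1⊕0⊕0 = 1
Overall=1, syndrome position=3 → single-bit error at position 3.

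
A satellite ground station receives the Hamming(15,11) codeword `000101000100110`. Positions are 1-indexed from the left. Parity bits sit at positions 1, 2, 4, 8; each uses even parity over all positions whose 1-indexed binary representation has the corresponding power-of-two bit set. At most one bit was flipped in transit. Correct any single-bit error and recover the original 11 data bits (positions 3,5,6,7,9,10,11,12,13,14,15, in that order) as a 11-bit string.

s1: b1⊕b3⊕b5⊕b7⊕b9⊕b11⊕b13⊕b15 = 0⊕0⊕0⊕0⊕0⊕0⊕1⊕0 = 1
s2: b2⊕b3⊕b6⊕b7⊕b10⊕b11⊕b14⊕b15 = 0⊕0⊕1⊕0⊕1⊕0⊕1⊕0 = 1
s4: b4⊕b5⊕b6⊕b7⊕b12⊕b13⊕b14⊕b15 = 1⊕0⊕1⊕0⊕0⊕1⊕1⊕0 = 0
s8: b8⊕b9⊕b10⊕b11⊕b12⊕b13⊕b14⊕b15 = 0⊕0⊕1⊕0⊕0⊕1⊕1⊕0 = 1
Syndrome (s8...s1) = 1011 → position 11.
Flip bit 11: corrected codeword = 000101000110110
Data bits at positions 3,5,6,7,9,10,11,12,13,14,15: 00100110110

00100110110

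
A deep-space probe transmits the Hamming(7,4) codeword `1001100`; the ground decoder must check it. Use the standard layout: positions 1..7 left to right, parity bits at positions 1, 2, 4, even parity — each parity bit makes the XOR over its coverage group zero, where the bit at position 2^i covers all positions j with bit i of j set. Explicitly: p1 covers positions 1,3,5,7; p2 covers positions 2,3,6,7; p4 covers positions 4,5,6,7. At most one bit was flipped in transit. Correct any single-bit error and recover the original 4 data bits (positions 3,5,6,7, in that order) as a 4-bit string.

s1: b1⊕b3⊕b5⊕b7 = 1⊕0⊕1⊕0 = 0
s2: b2⊕b3⊕b6⊕b7 = 0⊕0⊕0⊕0 = 0
s4: b4⊕b5⊕b6⊕b7 = 1⊕1⊕0⊕0 = 0
Syndrome (s4...s1) = 000 → position 0 (no error).
No correction needed.
Data bits at positions 3,5,6,7: 0100

0100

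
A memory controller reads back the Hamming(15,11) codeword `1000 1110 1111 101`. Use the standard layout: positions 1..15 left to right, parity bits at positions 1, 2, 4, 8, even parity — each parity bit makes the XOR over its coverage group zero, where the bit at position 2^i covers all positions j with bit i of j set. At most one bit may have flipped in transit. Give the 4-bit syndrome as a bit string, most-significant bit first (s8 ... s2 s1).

s1: b1⊕b3⊕b5⊕b7⊕b9⊕b11⊕b13⊕b15 = 1⊕0⊕1⊕1⊕1⊕1⊕1⊕1 = 1
s2: b2⊕b3⊕b6⊕b7⊕b10⊕b11⊕b14⊕b15 = 0⊕0⊕1⊕1⊕1⊕1⊕0⊕1 = 1
s4: b4⊕b5⊕b6⊕b7⊕b12⊕b13⊕b14⊕b15 = 0⊕1⊕1⊕1⊕1⊕1⊕0⊕1 = 0
s8: b8⊕b9⊕b10⊕b11⊕b12⊕b13⊕b14⊕b15 = 0⊕1⊕1⊕1⊕1⊕1⊕0⊕1 = 0
Syndrome (s8...s1) = 0011 → position 3.

0011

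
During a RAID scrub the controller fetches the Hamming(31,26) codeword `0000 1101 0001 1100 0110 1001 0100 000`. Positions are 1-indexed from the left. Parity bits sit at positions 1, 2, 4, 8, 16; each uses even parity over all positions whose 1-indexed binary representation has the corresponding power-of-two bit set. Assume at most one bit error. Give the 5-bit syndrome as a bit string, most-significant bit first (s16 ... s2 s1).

s1: b1⊕b3⊕b5⊕b7⊕b9⊕b11⊕b13⊕b15⊕b17⊕b19⊕b21⊕b23⊕b25⊕b27⊕b29⊕b31 = 0⊕0⊕1⊕0⊕0⊕0⊕1⊕0⊕0⊕1⊕1⊕0⊕0⊕0⊕0⊕0 = 0
s2: b2⊕b3⊕b6⊕b7⊕b10⊕b11⊕b14⊕b15⊕b18⊕b19⊕b22⊕b23⊕b26⊕b27⊕b30⊕b31 = 0⊕0⊕1⊕0⊕0⊕0⊕1⊕0⊕1⊕1⊕0⊕0⊕1⊕0⊕0⊕0 = 1
s4: b4⊕b5⊕b6⊕b7⊕b12⊕b13⊕b14⊕b15⊕b20⊕b21⊕b22⊕b23⊕b28⊕b29⊕b30⊕b31 = 0⊕1⊕1⊕0⊕1⊕1⊕1⊕0⊕0⊕1⊕0⊕0⊕0⊕0⊕0⊕0 = 0
s8: b8⊕b9⊕b10⊕b11⊕b12⊕b13⊕b14⊕b15⊕b24⊕b25⊕b26⊕b27⊕b28⊕b29⊕b30⊕b31 = 1⊕0⊕0⊕0⊕1⊕1⊕1⊕0⊕1⊕0⊕1⊕0⊕0⊕0⊕0⊕0 = 0
s16: b16⊕b17⊕b18⊕b19⊕b20⊕b21⊕b22⊕b23⊕b24⊕b25⊕b26⊕b27⊕b28⊕b29⊕b30⊕b31 = 0⊕0⊕1⊕1⊕0⊕1⊕0⊕0⊕1⊕0⊕1⊕0⊕0⊕0⊕0⊕0 = 1
Syndrome (s16...s1) = 10010 → position 18.

10010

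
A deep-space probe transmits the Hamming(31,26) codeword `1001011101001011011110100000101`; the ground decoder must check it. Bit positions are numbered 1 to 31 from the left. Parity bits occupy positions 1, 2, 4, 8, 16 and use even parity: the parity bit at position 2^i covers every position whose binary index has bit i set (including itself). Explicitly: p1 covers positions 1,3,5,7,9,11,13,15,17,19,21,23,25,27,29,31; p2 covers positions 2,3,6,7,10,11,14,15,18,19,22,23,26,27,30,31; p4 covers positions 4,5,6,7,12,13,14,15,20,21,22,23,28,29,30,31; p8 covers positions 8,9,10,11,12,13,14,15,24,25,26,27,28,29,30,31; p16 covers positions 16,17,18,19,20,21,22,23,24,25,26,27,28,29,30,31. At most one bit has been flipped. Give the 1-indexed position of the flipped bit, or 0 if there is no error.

1

s1: b1⊕b3⊕b5⊕b7⊕b9⊕b11⊕b13⊕b15⊕b17⊕b19⊕b21⊕b23⊕b25⊕b27⊕b29⊕b31 = 1⊕0⊕0⊕1⊕0⊕0⊕1⊕1⊕0⊕1⊕1⊕1⊕0⊕0⊕1⊕1 = 1
s2: b2⊕b3⊕b6⊕b7⊕b10⊕b11⊕b14⊕b15⊕b18⊕b19⊕b22⊕b23⊕b26⊕b27⊕b30⊕b31 = 0⊕0⊕1⊕1⊕1⊕0⊕0⊕1⊕1⊕1⊕0⊕1⊕0⊕0⊕0⊕1 = 0
s4: b4⊕b5⊕b6⊕b7⊕b12⊕b13⊕b14⊕b15⊕b20⊕b21⊕b22⊕b23⊕b28⊕b29⊕b30⊕b31 = 1⊕0⊕1⊕1⊕0⊕1⊕0⊕1⊕1⊕1⊕0⊕1⊕0⊕1⊕0⊕1 = 0
s8: b8⊕b9⊕b10⊕b11⊕b12⊕b13⊕b14⊕b15⊕b24⊕b25⊕b26⊕b27⊕b28⊕b29⊕b30⊕b31 = 1⊕0⊕1⊕0⊕0⊕1⊕0⊕1⊕0⊕0⊕0⊕0⊕0⊕1⊕0⊕1 = 0
s16: b16⊕b17⊕b18⊕b19⊕b20⊕b21⊕b22⊕b23⊕b24⊕b25⊕b26⊕b27⊕b28⊕b29⊕b30⊕b31 = 1⊕0⊕1⊕1⊕1⊕1⊕0⊕1⊕0⊕0⊕0⊕0⊕0⊕1⊕0⊕1 = 0
Syndrome (s16...s1) = 00001 → position 1.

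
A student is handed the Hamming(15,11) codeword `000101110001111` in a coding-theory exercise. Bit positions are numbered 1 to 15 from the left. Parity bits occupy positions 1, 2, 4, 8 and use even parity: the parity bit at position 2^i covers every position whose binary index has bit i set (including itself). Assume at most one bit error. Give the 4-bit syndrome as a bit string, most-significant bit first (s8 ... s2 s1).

1101

s1: b1⊕b3⊕b5⊕b7⊕b9⊕b11⊕b13⊕b15 = 0⊕0⊕0⊕1⊕0⊕0⊕1⊕1 = 1
s2: b2⊕b3⊕b6⊕b7⊕b10⊕b11⊕b14⊕b15 = 0⊕0⊕1⊕1⊕0⊕0⊕1⊕1 = 0
s4: b4⊕b5⊕b6⊕b7⊕b12⊕b13⊕b14⊕b15 = 1⊕0⊕1⊕1⊕1⊕1⊕1⊕1 = 1
s8: b8⊕b9⊕b10⊕b11⊕b12⊕b13⊕b14⊕b15 = 1⊕0⊕0⊕0⊕1⊕1⊕1⊕1 = 1
Syndrome (s8...s1) = 1101 → position 13.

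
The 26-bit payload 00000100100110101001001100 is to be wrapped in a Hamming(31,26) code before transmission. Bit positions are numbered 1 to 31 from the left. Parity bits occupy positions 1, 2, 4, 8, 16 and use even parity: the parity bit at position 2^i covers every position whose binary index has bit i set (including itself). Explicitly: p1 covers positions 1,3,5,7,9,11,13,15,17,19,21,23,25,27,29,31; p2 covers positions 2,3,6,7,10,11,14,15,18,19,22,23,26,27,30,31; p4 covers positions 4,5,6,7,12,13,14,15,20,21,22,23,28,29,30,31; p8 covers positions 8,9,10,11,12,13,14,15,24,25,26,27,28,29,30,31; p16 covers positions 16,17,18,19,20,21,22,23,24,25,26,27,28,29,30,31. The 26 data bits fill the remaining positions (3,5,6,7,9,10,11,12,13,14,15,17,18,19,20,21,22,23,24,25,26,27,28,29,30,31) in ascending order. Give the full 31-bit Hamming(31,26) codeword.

Place data bits at non-power-of-two positions: b3=0, b5=0, b6=0, b7=0, b9=0, b10=1, b11=0, b12=0, b13=1, b14=0, b15=0, b17=1, b18=1, b19=0, b20=1, b21=0, b22=1, b23=0, b24=0, b25=1, b26=0, b27=0, b28=1, b29=1, b30=0, b31=0.
p1 = XOR of data positions {3,5,7,9,11,13,15,17,19,21,23,25,27,29,31} = 0⊕0⊕0⊕0⊕0⊕1⊕0⊕1⊕0⊕0⊕0⊕1⊕0⊕1⊕0 = 0
p2 = XOR of data positions {3,6,7,10,11,14,15,18,19,22,23,26,27,30,31} = 0⊕0⊕0⊕1⊕0⊕0⊕0⊕1⊕0⊕1⊕0⊕0⊕0⊕0⊕0 = 1
p4 = XOR of data positions {5,6,7,12,13,14,15,20,21,22,23,28,29,30,31} = 0⊕0⊕0⊕0⊕1⊕0⊕0⊕1⊕0⊕1⊕0⊕1⊕1⊕0⊕0 = 1
p8 = XOR of data positions {9,10,11,12,13,14,15,24,25,26,27,28,29,30,31} = 0⊕1⊕0⊕0⊕1⊕0⊕0⊕0⊕1⊕0⊕0⊕1⊕1⊕0⊕0 = 1
p16 = XOR of data positions {17,18,19,20,21,22,23,24,25,26,27,28,29,30,31} = 1⊕1⊕0⊕1⊕0⊕1⊕0⊕0⊕1⊕0⊕0⊕1⊕1⊕0⊕0 = 1
Codeword b1..b31 = 0101000101001001110101001001100

0101000101001001110101001001100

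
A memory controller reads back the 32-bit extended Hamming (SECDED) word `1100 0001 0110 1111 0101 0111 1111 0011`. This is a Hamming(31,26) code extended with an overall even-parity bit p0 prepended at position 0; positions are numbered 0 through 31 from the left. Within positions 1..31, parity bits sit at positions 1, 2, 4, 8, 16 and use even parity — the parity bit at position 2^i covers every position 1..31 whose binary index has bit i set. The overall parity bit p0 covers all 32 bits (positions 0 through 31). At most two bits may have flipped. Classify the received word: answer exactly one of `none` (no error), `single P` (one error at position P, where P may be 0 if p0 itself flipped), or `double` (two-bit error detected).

double

s1: b1⊕b3⊕b5⊕b7⊕b9⊕b11⊕b13⊕b15⊕b17⊕b19⊕b21⊕b23⊕b25⊕b27⊕b29⊕b31 = 1⊕0⊕0⊕1⊕1⊕0⊕1⊕1⊕1⊕1⊕1⊕1⊕1⊕1⊕0⊕1 = 0
s2: b2⊕b3⊕b6⊕b7⊕b10⊕b11⊕b14⊕b15⊕b18⊕b19⊕b22⊕b23⊕b26⊕b27⊕b30⊕b31 = 0⊕0⊕0⊕1⊕1⊕0⊕1⊕1⊕0⊕1⊕1⊕1⊕1⊕1⊕1⊕1 = 1
s4: b4⊕b5⊕b6⊕b7⊕b12⊕b13⊕b14⊕b15⊕b20⊕b21⊕b22⊕b23⊕b28⊕b29⊕b30⊕b31 = 0⊕0⊕0⊕1⊕1⊕1⊕1⊕1⊕0⊕1⊕1⊕1⊕0⊕0⊕1⊕1 = 0
s8: b8⊕b9⊕b10⊕b11⊕b12⊕b13⊕b14⊕b15⊕b24⊕b25⊕b26⊕b27⊕b28⊕b29⊕b30⊕b31 = 0⊕1⊕1⊕0⊕1⊕1⊕1⊕1⊕1⊕1⊕1⊕1⊕0⊕0⊕1⊕1 = 0
s16: b16⊕b17⊕b18⊕b19⊕b20⊕b21⊕b22⊕b23⊕b24⊕b25⊕b26⊕b27⊕b28⊕b29⊕b30⊕b31 = 0⊕1⊕0⊕1⊕0⊕1⊕1⊕1⊕1⊕1⊕1⊕1⊕0⊕0⊕1⊕1 = 1
Syndrome (s16...s1) = 10010 → position 18.
Overall parity (XOR of all 32 bits, including p0): 1⊕1⊕0⊕0⊕0⊕0⊕0⊕1⊕0⊕1⊕1⊕0⊕1⊕1⊕1⊕1⊕0⊕1⊕0⊕1⊕0⊕1⊕1⊕1⊕1⊕1⊕1⊕1⊕0⊕0⊕1⊕1 = 0
Overall=0, syndrome position=18 → double-bit error detected (uncorrectable).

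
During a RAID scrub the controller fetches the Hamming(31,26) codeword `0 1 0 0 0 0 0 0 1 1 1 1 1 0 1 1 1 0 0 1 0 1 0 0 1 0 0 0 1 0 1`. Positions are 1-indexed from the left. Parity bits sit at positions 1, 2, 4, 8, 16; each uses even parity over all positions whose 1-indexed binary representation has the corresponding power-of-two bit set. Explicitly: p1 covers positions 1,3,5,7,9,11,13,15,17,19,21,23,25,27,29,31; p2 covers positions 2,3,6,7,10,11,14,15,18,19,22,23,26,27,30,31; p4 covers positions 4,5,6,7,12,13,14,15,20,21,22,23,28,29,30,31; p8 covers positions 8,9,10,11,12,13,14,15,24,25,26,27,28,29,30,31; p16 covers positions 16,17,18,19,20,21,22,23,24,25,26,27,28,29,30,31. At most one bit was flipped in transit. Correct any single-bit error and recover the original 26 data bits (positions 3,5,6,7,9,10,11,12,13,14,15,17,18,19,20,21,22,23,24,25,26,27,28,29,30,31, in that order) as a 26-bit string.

00001111101100101001001101

s1: b1⊕b3⊕b5⊕b7⊕b9⊕b11⊕b13⊕b15⊕b17⊕b19⊕b21⊕b23⊕b25⊕b27⊕b29⊕b31 = 0⊕0⊕0⊕0⊕1⊕1⊕1⊕1⊕1⊕0⊕0⊕0⊕1⊕0⊕1⊕1 = 0
s2: b2⊕b3⊕b6⊕b7⊕b10⊕b11⊕b14⊕b15⊕b18⊕b19⊕b22⊕b23⊕b26⊕b27⊕b30⊕b31 = 1⊕0⊕0⊕0⊕1⊕1⊕0⊕1⊕0⊕0⊕1⊕0⊕0⊕0⊕0⊕1 = 0
s4: b4⊕b5⊕b6⊕b7⊕b12⊕b13⊕b14⊕b15⊕b20⊕b21⊕b22⊕b23⊕b28⊕b29⊕b30⊕b31 = 0⊕0⊕0⊕0⊕1⊕1⊕0⊕1⊕1⊕0⊕1⊕0⊕0⊕1⊕0⊕1 = 1
s8: b8⊕b9⊕b10⊕b11⊕b12⊕b13⊕b14⊕b15⊕b24⊕b25⊕b26⊕b27⊕b28⊕b29⊕b30⊕b31 = 0⊕1⊕1⊕1⊕1⊕1⊕0⊕1⊕0⊕1⊕0⊕0⊕0⊕1⊕0⊕1 = 1
s16: b16⊕b17⊕b18⊕b19⊕b20⊕b21⊕b22⊕b23⊕b24⊕b25⊕b26⊕b27⊕b28⊕b29⊕b30⊕b31 = 1⊕1⊕0⊕0⊕1⊕0⊕1⊕0⊕0⊕1⊕0⊕0⊕0⊕1⊕0⊕1 = 1
Syndrome (s16...s1) = 11100 → position 28.
Flip bit 28: corrected codeword = 0100000011111011100101001001101
Data bits at positions 3,5,6,7,9,10,11,12,13,14,15,17,18,19,20,21,22,23,24,25,26,27,28,29,30,31: 00001111101100101001001101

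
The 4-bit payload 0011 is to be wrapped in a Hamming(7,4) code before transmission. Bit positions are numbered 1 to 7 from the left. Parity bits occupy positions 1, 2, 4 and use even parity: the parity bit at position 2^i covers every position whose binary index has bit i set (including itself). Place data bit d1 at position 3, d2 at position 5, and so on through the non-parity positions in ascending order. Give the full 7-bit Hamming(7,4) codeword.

Place data bits at non-power-of-two positions: b3=0, b5=0, b6=1, b7=1.
p1 = XOR of data positions {3,5,7} = 0⊕0⊕1 = 1
p2 = XOR of data positions {3,6,7} = 0⊕1⊕1 = 0
p4 = XOR of data positions {5,6,7} = 0⊕1⊕1 = 0
Codeword b1..b7 = 1000011

1000011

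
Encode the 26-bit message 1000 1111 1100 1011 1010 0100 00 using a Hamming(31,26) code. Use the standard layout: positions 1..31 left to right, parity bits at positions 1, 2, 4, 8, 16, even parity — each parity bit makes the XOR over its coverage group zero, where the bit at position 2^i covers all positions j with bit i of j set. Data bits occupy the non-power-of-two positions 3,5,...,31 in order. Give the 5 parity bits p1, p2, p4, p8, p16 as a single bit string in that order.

Place data bits at non-power-of-two positions: b3=1, b5=0, b6=0, b7=0, b9=1, b10=1, b11=1, b12=1, b13=1, b14=1, b15=0, b17=0, b18=1, b19=0, b20=1, b21=1, b22=1, b23=0, b24=1, b25=0, b26=0, b27=1, b28=0, b29=0, b30=0, b31=0.
p1 = XOR of data positions {3,5,7,9,11,13,15,17,19,21,23,25,27,29,31} = 1⊕0⊕0⊕1⊕1⊕1⊕0⊕0⊕0⊕1⊕0⊕0⊕1⊕0⊕0 = 0
p2 = XOR of data positions {3,6,7,10,11,14,15,18,19,22,23,26,27,30,31} = 1⊕0⊕0⊕1⊕1⊕1⊕0⊕1⊕0⊕1⊕0⊕0⊕1⊕0⊕0 = 1
p4 = XOR of data positions {5,6,7,12,13,14,15,20,21,22,23,28,29,30,31} = 0⊕0⊕0⊕1⊕1⊕1⊕0⊕1⊕1⊕1⊕0⊕0⊕0⊕0⊕0 = 0
p8 = XOR of data positions {9,10,11,12,13,14,15,24,25,26,27,28,29,30,31} = 1⊕1⊕1⊕1⊕1⊕1⊕0⊕1⊕0⊕0⊕1⊕0⊕0⊕0⊕0 = 0
p16 = XOR of data positions {17,18,19,20,21,22,23,24,25,26,27,28,29,30,31} = 0⊕1⊕0⊕1⊕1⊕1⊕0⊕1⊕0⊕0⊕1⊕0⊕0⊕0⊕0 = 0
Parity bits p1,p2,p4,p8,p16 = 01000

01000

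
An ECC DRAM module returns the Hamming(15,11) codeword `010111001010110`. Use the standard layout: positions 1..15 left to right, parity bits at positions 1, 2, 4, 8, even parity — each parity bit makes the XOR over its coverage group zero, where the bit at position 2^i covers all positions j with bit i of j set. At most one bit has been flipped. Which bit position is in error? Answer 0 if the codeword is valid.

s1: b1⊕b3⊕b5⊕b7⊕b9⊕b11⊕b13⊕b15 = 0⊕0⊕1⊕0⊕1⊕1⊕1⊕0 = 0
s2: b2⊕b3⊕b6⊕b7⊕b10⊕b11⊕b14⊕b15 = 1⊕0⊕1⊕0⊕0⊕1⊕1⊕0 = 0
s4: b4⊕b5⊕b6⊕b7⊕b12⊕b13⊕b14⊕b15 = 1⊕1⊕1⊕0⊕0⊕1⊕1⊕0 = 1
s8: b8⊕b9⊕b10⊕b11⊕b12⊕b13⊕b14⊕b15 = 0⊕1⊕0⊕1⊕0⊕1⊕1⊕0 = 0
Syndrome (s8...s1) = 0100 → position 4.

4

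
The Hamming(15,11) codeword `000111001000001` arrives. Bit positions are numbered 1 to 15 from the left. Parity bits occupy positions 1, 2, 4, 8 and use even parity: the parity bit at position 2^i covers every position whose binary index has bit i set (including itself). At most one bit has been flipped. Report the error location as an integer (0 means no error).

1

s1: b1⊕b3⊕b5⊕b7⊕b9⊕b11⊕b13⊕b15 = 0⊕0⊕1⊕0⊕1⊕0⊕0⊕1 = 1
s2: b2⊕b3⊕b6⊕b7⊕b10⊕b11⊕b14⊕b15 = 0⊕0⊕1⊕0⊕0⊕0⊕0⊕1 = 0
s4: b4⊕b5⊕b6⊕b7⊕b12⊕b13⊕b14⊕b15 = 1⊕1⊕1⊕0⊕0⊕0⊕0⊕1 = 0
s8: b8⊕b9⊕b10⊕b11⊕b12⊕b13⊕b14⊕b15 = 0⊕1⊕0⊕0⊕0⊕0⊕0⊕1 = 0
Syndrome (s8...s1) = 0001 → position 1.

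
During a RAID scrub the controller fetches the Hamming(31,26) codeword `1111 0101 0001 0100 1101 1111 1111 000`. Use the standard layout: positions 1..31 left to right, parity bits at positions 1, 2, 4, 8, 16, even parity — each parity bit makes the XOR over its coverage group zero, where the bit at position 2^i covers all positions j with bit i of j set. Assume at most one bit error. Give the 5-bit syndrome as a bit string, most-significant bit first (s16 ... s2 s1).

10111

s1: b1⊕b3⊕b5⊕b7⊕b9⊕b11⊕b13⊕b15⊕b17⊕b19⊕b21⊕b23⊕b25⊕b27⊕b29⊕b31 = 1⊕1⊕0⊕0⊕0⊕0⊕0⊕0⊕1⊕0⊕1⊕1⊕1⊕1⊕0⊕0 = 1
s2: b2⊕b3⊕b6⊕b7⊕b10⊕b11⊕b14⊕b15⊕b18⊕b19⊕b22⊕b23⊕b26⊕b27⊕b30⊕b31 = 1⊕1⊕1⊕0⊕0⊕0⊕1⊕0⊕1⊕0⊕1⊕1⊕1⊕1⊕0⊕0 = 1
s4: b4⊕b5⊕b6⊕b7⊕b12⊕b13⊕b14⊕b15⊕b20⊕b21⊕b22⊕b23⊕b28⊕b29⊕b30⊕b31 = 1⊕0⊕1⊕0⊕1⊕0⊕1⊕0⊕1⊕1⊕1⊕1⊕1⊕0⊕0⊕0 = 1
s8: b8⊕b9⊕b10⊕b11⊕b12⊕b13⊕b14⊕b15⊕b24⊕b25⊕b26⊕b27⊕b28⊕b29⊕b30⊕b31 = 1⊕0⊕0⊕0⊕1⊕0⊕1⊕0⊕1⊕1⊕1⊕1⊕1⊕0⊕0⊕0 = 0
s16: b16⊕b17⊕b18⊕b19⊕b20⊕b21⊕b22⊕b23⊕b24⊕b25⊕b26⊕b27⊕b28⊕b29⊕b30⊕b31 = 0⊕1⊕1⊕0⊕1⊕1⊕1⊕1⊕1⊕1⊕1⊕1⊕1⊕0⊕0⊕0 = 1
Syndrome (s16...s1) = 10111 → position 23.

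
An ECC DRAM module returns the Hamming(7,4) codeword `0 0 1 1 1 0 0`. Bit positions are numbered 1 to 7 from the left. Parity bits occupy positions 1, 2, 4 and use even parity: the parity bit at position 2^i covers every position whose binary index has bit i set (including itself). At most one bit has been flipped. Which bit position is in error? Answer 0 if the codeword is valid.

s1: b1⊕b3⊕b5⊕b7 = 0⊕1⊕1⊕0 = 0
s2: b2⊕b3⊕b6⊕b7 = 0⊕1⊕0⊕0 = 1
s4: b4⊕b5⊕b6⊕b7 = 1⊕1⊕0⊕0 = 0
Syndrome (s4...s1) = 010 → position 2.

2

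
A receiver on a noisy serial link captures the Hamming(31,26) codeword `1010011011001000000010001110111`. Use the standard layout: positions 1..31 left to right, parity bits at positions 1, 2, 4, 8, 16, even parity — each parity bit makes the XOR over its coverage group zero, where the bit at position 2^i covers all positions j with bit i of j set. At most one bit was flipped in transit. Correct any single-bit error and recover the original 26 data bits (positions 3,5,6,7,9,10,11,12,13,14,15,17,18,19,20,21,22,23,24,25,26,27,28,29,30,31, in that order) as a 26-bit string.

s1: b1⊕b3⊕b5⊕b7⊕b9⊕b11⊕b13⊕b15⊕b17⊕b19⊕b21⊕b23⊕b25⊕b27⊕b29⊕b31 = 1⊕1⊕0⊕1⊕1⊕0⊕1⊕0⊕0⊕0⊕1⊕0⊕1⊕1⊕1⊕1 = 0
s2: b2⊕b3⊕b6⊕b7⊕b10⊕b11⊕b14⊕b15⊕b18⊕b19⊕b22⊕b23⊕b26⊕b27⊕b30⊕b31 = 0⊕1⊕1⊕1⊕1⊕0⊕0⊕0⊕0⊕0⊕0⊕0⊕1⊕1⊕1⊕1 = 0
s4: b4⊕b5⊕b6⊕b7⊕b12⊕b13⊕b14⊕b15⊕b20⊕b21⊕b22⊕b23⊕b28⊕b29⊕b30⊕b31 = 0⊕0⊕1⊕1⊕0⊕1⊕0⊕0⊕0⊕1⊕0⊕0⊕0⊕1⊕1⊕1 = 1
s8: b8⊕b9⊕b10⊕b11⊕b12⊕b13⊕b14⊕b15⊕b24⊕b25⊕b26⊕b27⊕b28⊕b29⊕b30⊕b31 = 0⊕1⊕1⊕0⊕0⊕1⊕0⊕0⊕0⊕1⊕1⊕1⊕0⊕1⊕1⊕1 = 1
s16: b16⊕b17⊕b18⊕b19⊕b20⊕b21⊕b22⊕b23⊕b24⊕b25⊕b26⊕b27⊕b28⊕b29⊕b30⊕b31 = 0⊕0⊕0⊕0⊕0⊕1⊕0⊕0⊕0⊕1⊕1⊕1⊕0⊕1⊕1⊕1 = 1
Syndrome (s16...s1) = 11100 → position 28.
Flip bit 28: corrected codeword = 1010011011001000000010001111111
Data bits at positions 3,5,6,7,9,10,11,12,13,14,15,17,18,19,20,21,22,23,24,25,26,27,28,29,30,31: 10111100100000010001111111

10111100100000010001111111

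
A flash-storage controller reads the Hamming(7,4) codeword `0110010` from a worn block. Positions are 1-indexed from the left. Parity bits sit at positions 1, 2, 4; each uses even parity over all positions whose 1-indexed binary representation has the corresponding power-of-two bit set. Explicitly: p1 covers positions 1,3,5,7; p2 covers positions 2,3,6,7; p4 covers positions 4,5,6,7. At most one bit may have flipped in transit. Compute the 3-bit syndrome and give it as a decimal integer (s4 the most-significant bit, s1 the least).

s1: b1⊕b3⊕b5⊕b7 = 0⊕1⊕0⊕0 = 1
s2: b2⊕b3⊕b6⊕b7 = 1⊕1⊕1⊕0 = 1
s4: b4⊕b5⊕b6⊕b7 = 0⊕0⊕1⊕0 = 1
Syndrome (s4...s1) = 111 → position 7.

7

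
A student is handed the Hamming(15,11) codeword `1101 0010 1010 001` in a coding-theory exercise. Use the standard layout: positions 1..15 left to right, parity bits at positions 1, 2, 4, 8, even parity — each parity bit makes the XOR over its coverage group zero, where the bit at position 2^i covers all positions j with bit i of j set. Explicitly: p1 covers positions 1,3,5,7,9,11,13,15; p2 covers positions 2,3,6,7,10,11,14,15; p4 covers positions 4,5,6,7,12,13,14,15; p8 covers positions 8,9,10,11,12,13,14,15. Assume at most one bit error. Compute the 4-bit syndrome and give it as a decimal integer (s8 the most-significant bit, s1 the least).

13

s1: b1⊕b3⊕b5⊕b7⊕b9⊕b11⊕b13⊕b15 = 1⊕0⊕0⊕1⊕1⊕1⊕0⊕1 = 1
s2: b2⊕b3⊕b6⊕b7⊕b10⊕b11⊕b14⊕b15 = 1⊕0⊕0⊕1⊕0⊕1⊕0⊕1 = 0
s4: b4⊕b5⊕b6⊕b7⊕b12⊕b13⊕b14⊕b15 = 1⊕0⊕0⊕1⊕0⊕0⊕0⊕1 = 1
s8: b8⊕b9⊕b10⊕b11⊕b12⊕b13⊕b14⊕b15 = 0⊕1⊕0⊕1⊕0⊕0⊕0⊕1 = 1
Syndrome (s8...s1) = 1101 → position 13.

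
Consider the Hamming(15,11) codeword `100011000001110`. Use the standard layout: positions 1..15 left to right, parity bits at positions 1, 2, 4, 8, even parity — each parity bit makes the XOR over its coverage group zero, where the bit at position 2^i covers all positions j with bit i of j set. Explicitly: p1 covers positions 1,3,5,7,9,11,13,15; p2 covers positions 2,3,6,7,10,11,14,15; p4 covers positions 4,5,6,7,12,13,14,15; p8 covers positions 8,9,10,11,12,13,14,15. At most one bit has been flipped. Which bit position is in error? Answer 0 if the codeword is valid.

13

s1: b1⊕b3⊕b5⊕b7⊕b9⊕b11⊕b13⊕b15 = 1⊕0⊕1⊕0⊕0⊕0⊕1⊕0 = 1
s2: b2⊕b3⊕b6⊕b7⊕b10⊕b11⊕b14⊕b15 = 0⊕0⊕1⊕0⊕0⊕0⊕1⊕0 = 0
s4: b4⊕b5⊕b6⊕b7⊕b12⊕b13⊕b14⊕b15 = 0⊕1⊕1⊕0⊕1⊕1⊕1⊕0 = 1
s8: b8⊕b9⊕b10⊕b11⊕b12⊕b13⊕b14⊕b15 = 0⊕0⊕0⊕0⊕1⊕1⊕1⊕0 = 1
Syndrome (s8...s1) = 1101 → position 13.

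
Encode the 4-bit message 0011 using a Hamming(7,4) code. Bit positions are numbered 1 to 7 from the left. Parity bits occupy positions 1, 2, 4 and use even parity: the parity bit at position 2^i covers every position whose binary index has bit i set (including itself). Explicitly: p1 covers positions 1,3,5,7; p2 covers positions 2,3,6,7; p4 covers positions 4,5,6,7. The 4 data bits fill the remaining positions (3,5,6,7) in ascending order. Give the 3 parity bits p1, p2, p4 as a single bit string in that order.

100

Place data bits at non-power-of-two positions: b3=0, b5=0, b6=1, b7=1.
p1 = XOR of data positions {3,5,7} = 0⊕0⊕1 = 1
p2 = XOR of data positions {3,6,7} = 0⊕1⊕1 = 0
p4 = XOR of data positions {5,6,7} = 0⊕1⊕1 = 0
Parity bits p1,p2,p4 = 100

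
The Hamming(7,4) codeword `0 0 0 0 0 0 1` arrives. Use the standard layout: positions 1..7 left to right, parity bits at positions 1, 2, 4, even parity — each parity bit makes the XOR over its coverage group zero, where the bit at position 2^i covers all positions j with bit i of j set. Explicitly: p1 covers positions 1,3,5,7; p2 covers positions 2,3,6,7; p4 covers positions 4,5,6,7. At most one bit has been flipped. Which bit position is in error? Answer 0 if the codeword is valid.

s1: b1⊕b3⊕b5⊕b7 = 0⊕0⊕0⊕1 = 1
s2: b2⊕b3⊕b6⊕b7 = 0⊕0⊕0⊕1 = 1
s4: b4⊕b5⊕b6⊕b7 = 0⊕0⊕0⊕1 = 1
Syndrome (s4...s1) = 111 → position 7.

7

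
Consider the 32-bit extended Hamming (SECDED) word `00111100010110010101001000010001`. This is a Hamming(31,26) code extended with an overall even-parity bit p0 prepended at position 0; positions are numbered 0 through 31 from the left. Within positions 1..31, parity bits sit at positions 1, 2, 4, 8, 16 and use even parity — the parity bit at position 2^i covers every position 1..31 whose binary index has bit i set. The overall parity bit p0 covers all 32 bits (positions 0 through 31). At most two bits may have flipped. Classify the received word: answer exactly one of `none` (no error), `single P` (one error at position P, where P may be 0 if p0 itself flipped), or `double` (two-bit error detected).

single 17

s1: b1⊕b3⊕b5⊕b7⊕b9⊕b11⊕b13⊕b15⊕b17⊕b19⊕b21⊕b23⊕b25⊕b27⊕b29⊕b31 = 0⊕1⊕1⊕0⊕1⊕1⊕0⊕1⊕1⊕1⊕0⊕0⊕0⊕1⊕0⊕1 = 1
s2: b2⊕b3⊕b6⊕b7⊕b10⊕b11⊕b14⊕b15⊕b18⊕b19⊕b22⊕b23⊕b26⊕b27⊕b30⊕b31 = 1⊕1⊕0⊕0⊕0⊕1⊕0⊕1⊕0⊕1⊕1⊕0⊕0⊕1⊕0⊕1 = 0
s4: b4⊕b5⊕b6⊕b7⊕b12⊕b13⊕b14⊕b15⊕b20⊕b21⊕b22⊕b23⊕b28⊕b29⊕b30⊕b31 = 1⊕1⊕0⊕0⊕1⊕0⊕0⊕1⊕0⊕0⊕1⊕0⊕0⊕0⊕0⊕1 = 0
s8: b8⊕b9⊕b10⊕b11⊕b12⊕b13⊕b14⊕b15⊕b24⊕b25⊕b26⊕b27⊕b28⊕b29⊕b30⊕b31 = 0⊕1⊕0⊕1⊕1⊕0⊕0⊕1⊕0⊕0⊕0⊕1⊕0⊕0⊕0⊕1 = 0
s16: b16⊕b17⊕b18⊕b19⊕b20⊕b21⊕b22⊕b23⊕b24⊕b25⊕b26⊕b27⊕b28⊕b29⊕b30⊕b31 = 0⊕1⊕0⊕1⊕0⊕0⊕1⊕0⊕0⊕0⊕0⊕1⊕0⊕0⊕0⊕1 = 1
Syndrome (s16...s1) = 10001 → position 17.
Overall parity (XOR of all 32 bits, including p0): 0⊕0⊕1⊕1⊕1⊕1⊕0⊕0⊕0⊕1⊕0⊕1⊕1⊕0⊕0⊕1⊕0⊕1⊕0⊕1⊕0⊕0⊕1⊕0⊕0⊕0⊕0⊕1⊕0⊕0⊕0⊕1 = 1
Overall=1, syndrome position=17 → single-bit error at position 17.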